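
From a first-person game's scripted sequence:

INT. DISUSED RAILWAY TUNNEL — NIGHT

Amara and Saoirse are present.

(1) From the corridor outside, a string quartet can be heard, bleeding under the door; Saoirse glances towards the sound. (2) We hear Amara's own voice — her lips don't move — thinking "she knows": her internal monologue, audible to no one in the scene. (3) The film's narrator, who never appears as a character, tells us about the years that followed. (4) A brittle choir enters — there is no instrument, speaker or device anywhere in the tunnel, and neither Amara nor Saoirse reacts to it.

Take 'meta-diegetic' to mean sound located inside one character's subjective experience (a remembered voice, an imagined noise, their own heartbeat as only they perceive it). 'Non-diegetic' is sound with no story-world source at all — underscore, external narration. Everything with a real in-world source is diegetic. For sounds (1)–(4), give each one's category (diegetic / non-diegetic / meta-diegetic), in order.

(1) is diegetic: the music has an off-screen but real-world source and a character hears it.
Sound (2): it's Amara's unspoken thought, heard only by the audience via her subjectivity, so meta-diegetic.
(3) the narrator exists outside the story world, addressing only the audience → non-diegetic.
(4) it has no source in the story world and no character can hear it — it's underscore → non-diegetic.

diegetic, meta-diegetic, non-diegetic, non-diegetic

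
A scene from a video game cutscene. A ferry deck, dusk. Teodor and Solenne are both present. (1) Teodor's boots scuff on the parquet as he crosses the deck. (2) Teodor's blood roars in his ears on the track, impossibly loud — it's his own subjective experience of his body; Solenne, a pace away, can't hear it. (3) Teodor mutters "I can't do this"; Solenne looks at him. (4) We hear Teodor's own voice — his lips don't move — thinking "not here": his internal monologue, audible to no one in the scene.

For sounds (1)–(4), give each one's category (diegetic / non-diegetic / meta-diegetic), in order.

(1) is diegetic: Teodor's footsteps are produced in the story world.
(2) a subjective body sound — Teodor's private perception, inaudible to Solenne → meta-diegetic.
(3) on-screen dialogue — Teodor speaks and Solenne is there to hear → diegetic.
(4) is meta-diegetic: it's Teodor's unspoken thought, heard only by the audience via his subjectivity.

diegetic, meta-diegetic, diegetic, meta-diegetic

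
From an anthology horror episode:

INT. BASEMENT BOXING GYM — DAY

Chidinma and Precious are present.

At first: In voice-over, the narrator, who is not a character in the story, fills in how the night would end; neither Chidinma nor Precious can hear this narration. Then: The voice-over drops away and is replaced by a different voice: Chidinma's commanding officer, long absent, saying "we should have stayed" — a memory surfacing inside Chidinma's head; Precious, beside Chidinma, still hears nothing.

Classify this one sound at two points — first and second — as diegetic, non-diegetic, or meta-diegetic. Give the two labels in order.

non-diegetic, meta-diegetic

First: the external narrator addresses only the audience — outside the story world → non-diegetic.
Second: the replacement voice is a memory inside Chidinma's mind specifically → meta-diegetic.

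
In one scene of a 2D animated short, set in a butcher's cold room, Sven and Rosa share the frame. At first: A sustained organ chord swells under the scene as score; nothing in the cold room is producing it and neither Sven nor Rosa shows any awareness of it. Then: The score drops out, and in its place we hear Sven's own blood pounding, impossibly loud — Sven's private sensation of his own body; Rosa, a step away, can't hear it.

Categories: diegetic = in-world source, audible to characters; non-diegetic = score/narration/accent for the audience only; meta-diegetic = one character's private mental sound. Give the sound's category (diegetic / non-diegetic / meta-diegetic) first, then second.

First: underscore with no in-world source, inaudible to the characters → non-diegetic.
Second: the body sound is Sven's subjective perception alone — Rosa can't hear it → meta-diegetic.

non-diegetic, meta-diegetic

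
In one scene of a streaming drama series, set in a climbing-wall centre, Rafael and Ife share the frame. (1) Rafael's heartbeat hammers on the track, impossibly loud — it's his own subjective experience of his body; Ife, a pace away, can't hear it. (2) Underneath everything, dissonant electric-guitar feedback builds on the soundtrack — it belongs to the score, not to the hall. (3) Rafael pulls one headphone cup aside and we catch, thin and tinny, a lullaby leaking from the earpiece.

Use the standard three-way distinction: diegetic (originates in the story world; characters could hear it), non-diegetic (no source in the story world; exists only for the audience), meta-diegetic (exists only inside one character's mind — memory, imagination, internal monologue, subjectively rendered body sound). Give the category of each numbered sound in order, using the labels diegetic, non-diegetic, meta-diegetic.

meta-diegetic, non-diegetic, diegetic

(1) is meta-diegetic: a subjective body sound — Rafael's private perception, inaudible to Ife.
(2) nothing in the hall produces it and the characters don't hear it — pure soundtrack → non-diegetic.
Sound (3): the earpiece is a real device on Rafael's head — source music, so diegetic.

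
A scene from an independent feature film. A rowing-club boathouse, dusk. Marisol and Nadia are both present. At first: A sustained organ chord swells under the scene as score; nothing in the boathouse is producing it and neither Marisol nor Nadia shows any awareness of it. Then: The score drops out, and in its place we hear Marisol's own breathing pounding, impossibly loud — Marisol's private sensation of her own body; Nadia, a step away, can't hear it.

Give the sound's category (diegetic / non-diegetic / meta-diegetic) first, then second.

First: underscore with no in-world source, inaudible to the characters → non-diegetic.
Second: the body sound is Marisol's subjective perception alone — Nadia can't hear it → meta-diegetic.

non-diegetic, meta-diegetic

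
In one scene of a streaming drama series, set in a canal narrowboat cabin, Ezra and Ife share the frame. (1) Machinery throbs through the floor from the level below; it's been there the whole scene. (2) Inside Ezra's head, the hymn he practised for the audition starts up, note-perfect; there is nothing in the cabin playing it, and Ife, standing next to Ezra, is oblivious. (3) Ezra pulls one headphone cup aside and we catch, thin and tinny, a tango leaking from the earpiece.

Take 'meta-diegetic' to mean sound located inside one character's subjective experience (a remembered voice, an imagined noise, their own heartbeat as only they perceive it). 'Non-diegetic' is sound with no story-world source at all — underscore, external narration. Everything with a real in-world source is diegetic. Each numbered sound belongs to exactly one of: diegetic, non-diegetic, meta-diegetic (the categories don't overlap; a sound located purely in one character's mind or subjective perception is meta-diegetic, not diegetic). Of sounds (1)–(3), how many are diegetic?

2

(1) is diegetic: it's the actual ambient sound of the location.
(2) is meta-diegetic: it lives in Ezra's subjectivity, not in the cabin.
(3) is diegetic: the headphones are an on-screen source.
Diegetic: (1), (3) — that's 2.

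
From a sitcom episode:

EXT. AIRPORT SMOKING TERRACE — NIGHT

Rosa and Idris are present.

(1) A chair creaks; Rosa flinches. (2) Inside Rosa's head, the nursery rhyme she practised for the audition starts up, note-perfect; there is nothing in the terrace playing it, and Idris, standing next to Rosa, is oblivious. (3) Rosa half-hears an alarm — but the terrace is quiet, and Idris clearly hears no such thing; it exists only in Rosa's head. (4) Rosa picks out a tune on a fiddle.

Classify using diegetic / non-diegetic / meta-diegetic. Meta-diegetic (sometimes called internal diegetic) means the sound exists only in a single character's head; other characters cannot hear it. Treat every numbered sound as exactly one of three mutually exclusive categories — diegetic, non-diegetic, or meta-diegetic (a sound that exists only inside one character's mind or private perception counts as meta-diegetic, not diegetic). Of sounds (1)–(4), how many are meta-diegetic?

2

Sound (1): a chair is a real object/event in the scene's world, so diegetic.
(2) is meta-diegetic: remembered music, private to Rosa — Idris is oblivious because it isn't in the room.
(3) is meta-diegetic: Rosa alone 'hears' it — an imagined sound, not present in the space.
(4) is diegetic: Rosa is producing the music live, in the story world.
Meta-diegetic: (2), (3) — that's 2.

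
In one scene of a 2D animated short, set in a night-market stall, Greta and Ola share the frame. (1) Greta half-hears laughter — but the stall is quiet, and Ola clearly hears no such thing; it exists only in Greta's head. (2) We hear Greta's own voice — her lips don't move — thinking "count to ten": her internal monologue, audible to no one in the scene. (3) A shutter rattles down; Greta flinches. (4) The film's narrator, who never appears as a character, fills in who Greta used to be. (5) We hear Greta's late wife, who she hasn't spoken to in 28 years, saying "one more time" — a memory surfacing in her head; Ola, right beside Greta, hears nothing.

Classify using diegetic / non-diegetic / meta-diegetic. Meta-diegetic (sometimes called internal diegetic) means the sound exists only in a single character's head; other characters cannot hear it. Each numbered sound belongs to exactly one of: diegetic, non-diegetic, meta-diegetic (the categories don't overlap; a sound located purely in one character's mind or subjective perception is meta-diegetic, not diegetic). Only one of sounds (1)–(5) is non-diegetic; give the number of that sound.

4

(1) Greta alone 'hears' it — an imagined sound, not present in the space → meta-diegetic.
Sound (2): it's Greta's unspoken thought, heard only by the audience via her subjectivity, so meta-diegetic.
(3) the sound comes from a shutter physically present in the location → diegetic.
(4) is non-diegetic: the narrator exists outside the story world, addressing only the audience.
(5) the voice is a memory playing only inside Greta's mind; Ola can't hear it → meta-diegetic.
Only (4) is non-diegetic.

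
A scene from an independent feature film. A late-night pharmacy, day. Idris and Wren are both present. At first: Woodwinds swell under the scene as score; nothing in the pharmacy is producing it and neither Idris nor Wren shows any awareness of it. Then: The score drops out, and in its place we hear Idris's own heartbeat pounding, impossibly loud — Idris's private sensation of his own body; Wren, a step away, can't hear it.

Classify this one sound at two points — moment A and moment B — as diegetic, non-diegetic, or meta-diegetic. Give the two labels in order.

Moment A: underscore with no in-world source, inaudible to the characters → non-diegetic.
Moment B: the body sound is Idris's subjective perception alone — Wren can't hear it → meta-diegetic.

non-diegetic, meta-diegetic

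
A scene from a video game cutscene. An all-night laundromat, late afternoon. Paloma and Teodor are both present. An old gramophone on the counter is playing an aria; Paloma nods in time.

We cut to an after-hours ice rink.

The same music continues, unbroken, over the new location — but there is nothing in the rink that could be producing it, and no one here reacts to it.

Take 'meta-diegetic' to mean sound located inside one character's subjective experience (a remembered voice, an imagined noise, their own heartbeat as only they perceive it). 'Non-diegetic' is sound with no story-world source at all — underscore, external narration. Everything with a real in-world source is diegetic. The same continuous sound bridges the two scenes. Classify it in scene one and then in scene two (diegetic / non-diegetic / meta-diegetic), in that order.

Scene one: an old gramophone is an on-screen source and Paloma reacts to it → diegetic.
Scene two: there is no source in the rink and no one hears it — it's now underscore → non-diegetic.

diegetic, non-diegetic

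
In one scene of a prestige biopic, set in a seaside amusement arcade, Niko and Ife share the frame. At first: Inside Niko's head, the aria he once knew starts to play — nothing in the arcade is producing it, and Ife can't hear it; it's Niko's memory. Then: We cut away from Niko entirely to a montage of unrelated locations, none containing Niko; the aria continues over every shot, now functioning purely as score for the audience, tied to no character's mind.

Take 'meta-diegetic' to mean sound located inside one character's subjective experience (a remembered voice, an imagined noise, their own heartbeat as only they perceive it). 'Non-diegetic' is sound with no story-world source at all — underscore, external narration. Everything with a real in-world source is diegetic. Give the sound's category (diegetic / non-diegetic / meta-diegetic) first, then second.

meta-diegetic, non-diegetic

First: the music lives inside Niko's mind alone; Ife can't hear it → meta-diegetic.
Second: once it plays over shots Niko isn't in, detached from any character's subjectivity, it's conventional underscore → non-diegetic.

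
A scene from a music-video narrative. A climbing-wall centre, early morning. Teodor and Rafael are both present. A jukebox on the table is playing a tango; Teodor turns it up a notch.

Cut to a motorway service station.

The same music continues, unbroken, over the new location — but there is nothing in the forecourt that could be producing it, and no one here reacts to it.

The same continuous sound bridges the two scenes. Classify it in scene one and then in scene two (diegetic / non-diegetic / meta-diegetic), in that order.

diegetic, non-diegetic

Scene one: a jukebox is an on-screen source and Teodor reacts to it → diegetic.
Scene two: there is no source in the forecourt and no one hears it — it's now underscore → non-diegetic.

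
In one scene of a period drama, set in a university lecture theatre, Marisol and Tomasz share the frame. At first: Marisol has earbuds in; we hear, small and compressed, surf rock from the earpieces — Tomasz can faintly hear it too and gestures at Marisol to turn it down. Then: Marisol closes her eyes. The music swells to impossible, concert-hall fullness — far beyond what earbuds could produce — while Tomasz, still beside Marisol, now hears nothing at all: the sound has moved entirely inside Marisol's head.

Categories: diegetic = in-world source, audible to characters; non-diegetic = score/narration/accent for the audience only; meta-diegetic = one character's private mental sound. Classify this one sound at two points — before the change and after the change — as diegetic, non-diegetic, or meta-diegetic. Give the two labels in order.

Before the change: the earbuds are a physical source both characters can hear → diegetic.
After the change: the music now exists only as Marisol's subjective experience; Tomasz can no longer hear it → meta-diegetic.

diegetic, meta-diegetic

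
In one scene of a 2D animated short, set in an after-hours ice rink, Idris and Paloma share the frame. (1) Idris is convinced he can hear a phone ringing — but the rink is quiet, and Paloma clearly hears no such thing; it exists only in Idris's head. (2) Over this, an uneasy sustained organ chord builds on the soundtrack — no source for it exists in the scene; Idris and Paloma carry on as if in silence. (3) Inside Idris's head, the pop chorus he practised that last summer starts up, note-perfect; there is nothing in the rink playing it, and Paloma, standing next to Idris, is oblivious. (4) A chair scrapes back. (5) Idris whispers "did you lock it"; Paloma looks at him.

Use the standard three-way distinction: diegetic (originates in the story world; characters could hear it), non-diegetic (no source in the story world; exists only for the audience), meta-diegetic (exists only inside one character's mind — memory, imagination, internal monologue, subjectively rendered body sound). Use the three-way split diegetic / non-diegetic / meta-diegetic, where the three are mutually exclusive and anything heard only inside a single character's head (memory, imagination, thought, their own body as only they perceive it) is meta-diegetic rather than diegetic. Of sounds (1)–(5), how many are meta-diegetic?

2

(1) the sound is imagined by Idris; nothing in the story world is producing it and Paloma can't hear it → meta-diegetic.
(2) score with no on-screen or off-screen source; it exists for the audience alone → non-diegetic.
(3) is meta-diegetic: remembered music, private to Idris — Paloma is oblivious because it isn't in the room.
(4) an in-world source (a chair); characters could hear it → diegetic.
(5) is diegetic: Idris is a character speaking aloud in the scene.
Meta-diegetic: (1), (3) — that's 2.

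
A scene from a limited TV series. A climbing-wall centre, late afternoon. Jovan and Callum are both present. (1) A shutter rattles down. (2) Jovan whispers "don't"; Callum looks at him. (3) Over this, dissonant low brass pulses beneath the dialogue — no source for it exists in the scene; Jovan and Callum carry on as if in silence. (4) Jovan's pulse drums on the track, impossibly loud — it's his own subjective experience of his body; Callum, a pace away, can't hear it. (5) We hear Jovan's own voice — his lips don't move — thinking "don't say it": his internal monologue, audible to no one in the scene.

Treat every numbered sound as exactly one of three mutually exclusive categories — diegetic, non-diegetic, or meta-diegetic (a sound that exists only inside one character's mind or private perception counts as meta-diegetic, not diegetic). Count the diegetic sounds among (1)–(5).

(1) a shutter is a real object/event in the scene's world → diegetic.
(2) is diegetic: spoken by a character present in the story world.
(3) is non-diegetic: nothing in the hall produces it and the characters don't hear it — pure soundtrack.
Sound (4): point-of-audition from inside Jovan's body; not a sound in the room, so meta-diegetic.
(5) is meta-diegetic: internal monologue — inside Jovan's mind, not spoken into the scene.
So 2 of the 5 are diegetic: (1), (2).

2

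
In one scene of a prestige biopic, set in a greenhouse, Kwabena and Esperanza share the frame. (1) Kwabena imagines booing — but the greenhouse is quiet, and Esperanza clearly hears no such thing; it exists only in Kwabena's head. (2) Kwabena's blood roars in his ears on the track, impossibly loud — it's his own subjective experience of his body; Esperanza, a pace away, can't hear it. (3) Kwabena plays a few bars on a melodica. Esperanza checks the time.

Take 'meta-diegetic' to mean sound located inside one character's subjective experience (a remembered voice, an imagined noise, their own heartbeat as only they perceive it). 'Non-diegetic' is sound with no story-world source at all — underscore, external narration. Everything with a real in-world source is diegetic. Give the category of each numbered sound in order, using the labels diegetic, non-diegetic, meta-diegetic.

(1) the sound is imagined by Kwabena; nothing in the story world is producing it and Esperanza can't hear it → meta-diegetic.
(2) is meta-diegetic: it's Kwabena's internal bodily sensation rendered as sound; only Kwabena 'hears' it.
Sound (3): Kwabena is producing the music live, in the story world, so diegetic.

meta-diegetic, meta-diegetic, diegetic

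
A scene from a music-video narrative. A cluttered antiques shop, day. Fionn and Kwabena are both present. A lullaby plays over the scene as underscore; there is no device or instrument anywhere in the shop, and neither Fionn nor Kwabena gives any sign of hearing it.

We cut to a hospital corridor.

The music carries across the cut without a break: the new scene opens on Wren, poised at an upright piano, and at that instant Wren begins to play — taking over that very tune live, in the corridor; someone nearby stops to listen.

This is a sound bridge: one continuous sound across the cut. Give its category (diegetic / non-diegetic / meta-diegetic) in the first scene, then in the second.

Scene one: there's no in-world source anywhere and no character hears it — underscore for the audience only → non-diegetic.
Scene two: from the moment Wren starts playing, the tune is being performed on an upright piano inside the story world and another character hears it → diegetic.

non-diegetic, diegetic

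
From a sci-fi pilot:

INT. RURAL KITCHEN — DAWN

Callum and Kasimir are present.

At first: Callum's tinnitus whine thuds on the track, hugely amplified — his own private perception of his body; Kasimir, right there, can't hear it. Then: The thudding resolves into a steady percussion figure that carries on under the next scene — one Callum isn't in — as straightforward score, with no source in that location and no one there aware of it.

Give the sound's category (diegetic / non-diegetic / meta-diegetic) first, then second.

meta-diegetic, non-diegetic

First: it's Callum's subjective body sound, inaudible to Kasimir → meta-diegetic.
Second: detached from Callum and playing as sourceless score over a scene he isn't in — for the audience only → non-diegetic.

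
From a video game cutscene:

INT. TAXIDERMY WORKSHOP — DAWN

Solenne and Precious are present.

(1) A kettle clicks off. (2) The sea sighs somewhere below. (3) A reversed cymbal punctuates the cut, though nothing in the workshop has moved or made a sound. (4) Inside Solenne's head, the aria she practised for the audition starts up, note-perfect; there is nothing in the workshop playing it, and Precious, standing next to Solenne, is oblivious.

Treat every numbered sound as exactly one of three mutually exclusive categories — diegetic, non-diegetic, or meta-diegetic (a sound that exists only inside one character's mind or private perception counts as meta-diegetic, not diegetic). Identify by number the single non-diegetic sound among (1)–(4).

3

(1) the sound comes from a kettle physically present in the location → diegetic.
(2) is diegetic: ambient/room sound belonging to the story's physical space.
(3) is non-diegetic: an editorial stinger — it belongs to the cut, not the story world.
(4) is meta-diegetic: it lives in Solenne's subjectivity, not in the workshop.
Only (3) is non-diegetic.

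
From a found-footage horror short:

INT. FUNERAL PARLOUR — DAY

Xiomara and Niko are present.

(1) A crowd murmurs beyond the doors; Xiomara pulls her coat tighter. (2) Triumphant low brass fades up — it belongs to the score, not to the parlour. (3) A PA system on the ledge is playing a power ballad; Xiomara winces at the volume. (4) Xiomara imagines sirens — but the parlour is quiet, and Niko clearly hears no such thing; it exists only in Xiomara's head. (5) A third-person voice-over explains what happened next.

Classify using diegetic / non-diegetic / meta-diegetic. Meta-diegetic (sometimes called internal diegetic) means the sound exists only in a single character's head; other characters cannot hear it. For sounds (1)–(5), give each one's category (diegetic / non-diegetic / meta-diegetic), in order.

(1) it's the actual ambient sound of the location → diegetic.
(2) nothing in the parlour produces it and the characters don't hear it — pure soundtrack → non-diegetic.
(3) is diegetic: the music comes from an on-screen device that Xiomara responds to.
Sound (4): the sound is imagined by Xiomara; nothing in the story world is producing it and Niko can't hear it, so meta-diegetic.
Sound (5): the narrator exists outside the story world, addressing only the audience, so non-diegetic.

diegetic, non-diegetic, diegetic, meta-diegetic, non-diegetic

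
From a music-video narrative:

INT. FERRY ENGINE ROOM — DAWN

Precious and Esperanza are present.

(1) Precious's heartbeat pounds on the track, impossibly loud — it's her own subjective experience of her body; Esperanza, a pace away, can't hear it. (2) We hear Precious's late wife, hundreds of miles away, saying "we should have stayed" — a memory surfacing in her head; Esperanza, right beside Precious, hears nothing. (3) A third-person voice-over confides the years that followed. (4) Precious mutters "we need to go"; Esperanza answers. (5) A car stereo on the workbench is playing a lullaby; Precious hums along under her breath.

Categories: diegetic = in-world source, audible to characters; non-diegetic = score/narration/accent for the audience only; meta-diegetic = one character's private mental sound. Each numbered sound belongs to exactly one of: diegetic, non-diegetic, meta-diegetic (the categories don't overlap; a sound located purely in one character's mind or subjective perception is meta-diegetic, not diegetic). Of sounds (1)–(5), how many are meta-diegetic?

2

(1) is meta-diegetic: it's Precious's internal bodily sensation rendered as sound; only Precious 'hears' it.
(2) is meta-diegetic: a remembered line, private to Precious — not present in the room, not audible to Esperanza.
Sound (3): the narrator exists outside the story world, addressing only the audience, so non-diegetic.
(4) Precious is a character speaking aloud in the scene → diegetic.
(5) the music comes from an on-screen device that Precious responds to → diegetic.
Meta-diegetic: (1), (2) — that's 2.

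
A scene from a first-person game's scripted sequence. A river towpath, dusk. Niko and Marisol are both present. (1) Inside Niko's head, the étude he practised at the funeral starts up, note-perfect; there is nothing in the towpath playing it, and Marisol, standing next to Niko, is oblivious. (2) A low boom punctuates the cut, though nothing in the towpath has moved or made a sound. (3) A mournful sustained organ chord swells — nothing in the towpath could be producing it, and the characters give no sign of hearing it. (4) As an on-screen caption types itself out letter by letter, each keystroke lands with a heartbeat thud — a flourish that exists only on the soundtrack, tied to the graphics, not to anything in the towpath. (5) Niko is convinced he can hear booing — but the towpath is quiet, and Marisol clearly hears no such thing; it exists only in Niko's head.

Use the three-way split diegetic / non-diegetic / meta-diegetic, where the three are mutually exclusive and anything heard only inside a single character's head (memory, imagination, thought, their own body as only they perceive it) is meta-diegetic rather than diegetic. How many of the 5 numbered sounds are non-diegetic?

Sound (1): it lives in Niko's subjectivity, not in the towpath, so meta-diegetic.
(2) is non-diegetic: an editorial stinger — it belongs to the cut, not the story world.
(3) is non-diegetic: nothing in the towpath produces it and the characters don't hear it — pure soundtrack.
(4) is non-diegetic: sound married to a title/caption — outside the diegesis by definition.
(5) the sound is imagined by Niko; nothing in the story world is producing it and Marisol can't hear it → meta-diegetic.
Non-diegetic: (2), (3), (4) — that's 3.

3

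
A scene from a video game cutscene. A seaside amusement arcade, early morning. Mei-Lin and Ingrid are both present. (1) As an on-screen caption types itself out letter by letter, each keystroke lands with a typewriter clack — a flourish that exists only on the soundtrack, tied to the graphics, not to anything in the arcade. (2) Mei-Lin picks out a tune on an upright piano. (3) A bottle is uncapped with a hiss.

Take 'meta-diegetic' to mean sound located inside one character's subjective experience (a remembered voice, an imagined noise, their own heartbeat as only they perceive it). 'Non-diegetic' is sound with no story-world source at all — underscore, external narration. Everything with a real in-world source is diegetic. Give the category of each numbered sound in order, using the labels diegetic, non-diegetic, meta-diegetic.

non-diegetic, diegetic, diegetic

(1) is non-diegetic: it accompanies on-screen graphics, not anything inside the story world.
(2) the instrument and the performer are both in the scene → diegetic.
(3) a bottle is a real object/event in the scene's world → diegetic.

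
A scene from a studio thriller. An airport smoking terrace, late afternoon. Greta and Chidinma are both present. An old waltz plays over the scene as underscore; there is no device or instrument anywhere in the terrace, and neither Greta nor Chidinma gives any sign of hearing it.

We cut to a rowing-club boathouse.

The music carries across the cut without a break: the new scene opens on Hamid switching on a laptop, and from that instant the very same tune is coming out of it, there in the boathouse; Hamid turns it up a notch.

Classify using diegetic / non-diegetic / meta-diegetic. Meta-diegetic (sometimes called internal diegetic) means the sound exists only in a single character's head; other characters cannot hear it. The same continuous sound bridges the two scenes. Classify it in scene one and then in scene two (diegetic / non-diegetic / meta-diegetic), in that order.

Scene one: there's no in-world source anywhere and no character hears it — underscore for the audience only → non-diegetic.
Scene two: once Hamid turns on a laptop, the music has a real source in the story world and Hamid reacts to it → diegetic.

non-diegetic, diegetic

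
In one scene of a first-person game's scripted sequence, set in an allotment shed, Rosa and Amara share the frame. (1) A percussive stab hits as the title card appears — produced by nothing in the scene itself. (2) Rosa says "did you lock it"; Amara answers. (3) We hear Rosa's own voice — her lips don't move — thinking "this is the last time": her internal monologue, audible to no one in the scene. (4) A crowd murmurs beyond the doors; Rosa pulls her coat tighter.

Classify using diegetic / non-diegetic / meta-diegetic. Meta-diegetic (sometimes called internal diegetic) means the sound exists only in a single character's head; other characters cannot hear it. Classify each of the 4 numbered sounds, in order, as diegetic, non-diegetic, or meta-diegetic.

non-diegetic, diegetic, meta-diegetic, diegetic

(1) is non-diegetic: nothing in the scene produces it; it's an accent added for the audience.
Sound (2): on-screen dialogue — Rosa speaks and Amara is there to hear, so diegetic.
(3) it's Rosa's unspoken thought, heard only by the audience via her subjectivity → meta-diegetic.
(4) is diegetic: ambient/room sound belonging to the story's physical space.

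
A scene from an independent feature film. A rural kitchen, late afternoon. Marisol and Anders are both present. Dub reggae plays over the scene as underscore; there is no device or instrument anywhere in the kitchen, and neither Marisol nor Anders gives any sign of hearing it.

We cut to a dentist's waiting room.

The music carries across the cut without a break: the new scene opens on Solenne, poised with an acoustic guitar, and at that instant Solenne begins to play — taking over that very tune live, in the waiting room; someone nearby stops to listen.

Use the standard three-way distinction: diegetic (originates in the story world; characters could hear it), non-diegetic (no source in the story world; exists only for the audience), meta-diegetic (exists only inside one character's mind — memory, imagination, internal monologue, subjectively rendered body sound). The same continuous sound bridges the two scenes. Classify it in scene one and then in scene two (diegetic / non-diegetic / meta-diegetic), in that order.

Scene one: there's no in-world source anywhere and no character hears it — underscore for the audience only → non-diegetic.
Scene two: from the moment Solenne starts playing, the tune is being performed on an acoustic guitar inside the story world and another character hears it → diegetic.

non-diegetic, diegetic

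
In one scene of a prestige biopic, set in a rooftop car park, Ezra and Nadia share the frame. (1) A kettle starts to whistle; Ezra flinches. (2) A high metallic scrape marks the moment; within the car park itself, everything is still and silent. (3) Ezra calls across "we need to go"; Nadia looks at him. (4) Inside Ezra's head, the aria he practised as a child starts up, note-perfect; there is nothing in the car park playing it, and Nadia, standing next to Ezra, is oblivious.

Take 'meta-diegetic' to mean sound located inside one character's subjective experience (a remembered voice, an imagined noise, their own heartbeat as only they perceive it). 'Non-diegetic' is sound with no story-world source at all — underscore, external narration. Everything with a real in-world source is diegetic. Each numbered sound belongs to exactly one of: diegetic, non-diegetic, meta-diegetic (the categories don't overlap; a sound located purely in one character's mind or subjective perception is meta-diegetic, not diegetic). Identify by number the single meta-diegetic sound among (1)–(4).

(1) is diegetic: the sound comes from a kettle physically present in the location.
(2) is non-diegetic: nothing in the scene produces it; it's an accent added for the audience.
(3) is diegetic: Ezra is a character speaking aloud in the scene.
(4) the music is a memory playing inside Ezra's mind alone; no real-world source, Nadia can't hear it → meta-diegetic.
Only (4) is meta-diegetic.

4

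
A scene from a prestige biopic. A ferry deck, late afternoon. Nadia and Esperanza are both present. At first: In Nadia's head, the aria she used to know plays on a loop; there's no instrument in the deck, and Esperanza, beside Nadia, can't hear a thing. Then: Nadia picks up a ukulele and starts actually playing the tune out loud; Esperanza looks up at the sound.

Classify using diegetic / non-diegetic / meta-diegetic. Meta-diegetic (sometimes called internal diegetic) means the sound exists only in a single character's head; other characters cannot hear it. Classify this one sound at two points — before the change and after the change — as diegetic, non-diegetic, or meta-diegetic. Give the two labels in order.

meta-diegetic, diegetic

Before the change: the tune exists only as Nadia's private memory; Esperanza can't hear it → meta-diegetic.
After the change: Nadia is now producing it live on a ukulele, in the room, and Esperanza hears it → diegetic.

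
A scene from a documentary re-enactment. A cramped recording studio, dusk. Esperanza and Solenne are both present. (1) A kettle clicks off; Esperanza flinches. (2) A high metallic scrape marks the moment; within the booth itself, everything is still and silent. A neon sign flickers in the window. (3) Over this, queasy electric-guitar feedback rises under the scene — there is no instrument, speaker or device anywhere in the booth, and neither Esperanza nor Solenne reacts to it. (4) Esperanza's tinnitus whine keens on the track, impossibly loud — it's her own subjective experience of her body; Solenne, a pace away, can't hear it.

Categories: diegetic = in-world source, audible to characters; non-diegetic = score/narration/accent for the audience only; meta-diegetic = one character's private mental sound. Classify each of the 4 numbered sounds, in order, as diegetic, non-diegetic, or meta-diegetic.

diegetic, non-diegetic, non-diegetic, meta-diegetic

(1) is diegetic: an in-world source (a kettle); characters could hear it.
Sound (2): it's a sound-design accent with no in-world source; no one in the scene can hear it, so non-diegetic.
(3) score with no on-screen or off-screen source; it exists for the audience alone → non-diegetic.
Sound (4): a subjective body sound — Esperanza's private perception, inaudible to Solenne, so meta-diegetic.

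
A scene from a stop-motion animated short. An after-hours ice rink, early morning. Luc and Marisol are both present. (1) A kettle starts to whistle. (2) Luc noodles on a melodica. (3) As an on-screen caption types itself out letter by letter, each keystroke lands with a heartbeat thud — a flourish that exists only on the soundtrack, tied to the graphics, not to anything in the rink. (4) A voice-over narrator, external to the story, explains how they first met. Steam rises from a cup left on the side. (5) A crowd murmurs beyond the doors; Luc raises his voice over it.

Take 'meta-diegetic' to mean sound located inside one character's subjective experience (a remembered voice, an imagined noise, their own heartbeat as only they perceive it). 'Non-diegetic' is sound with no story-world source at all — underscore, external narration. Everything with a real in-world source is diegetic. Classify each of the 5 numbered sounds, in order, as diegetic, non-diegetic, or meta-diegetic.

Sound (1): an in-world source (a kettle); characters could hear it, so diegetic.
(2) the instrument and the performer are both in the scene → diegetic.
(3) it accompanies on-screen graphics, not anything inside the story world → non-diegetic.
(4) the narrator exists outside the story world, addressing only the audience → non-diegetic.
Sound (5): ambient/room sound belonging to the story's physical space, so diegetic.

diegetic, diegetic, non-diegetic, non-diegetic, diegetic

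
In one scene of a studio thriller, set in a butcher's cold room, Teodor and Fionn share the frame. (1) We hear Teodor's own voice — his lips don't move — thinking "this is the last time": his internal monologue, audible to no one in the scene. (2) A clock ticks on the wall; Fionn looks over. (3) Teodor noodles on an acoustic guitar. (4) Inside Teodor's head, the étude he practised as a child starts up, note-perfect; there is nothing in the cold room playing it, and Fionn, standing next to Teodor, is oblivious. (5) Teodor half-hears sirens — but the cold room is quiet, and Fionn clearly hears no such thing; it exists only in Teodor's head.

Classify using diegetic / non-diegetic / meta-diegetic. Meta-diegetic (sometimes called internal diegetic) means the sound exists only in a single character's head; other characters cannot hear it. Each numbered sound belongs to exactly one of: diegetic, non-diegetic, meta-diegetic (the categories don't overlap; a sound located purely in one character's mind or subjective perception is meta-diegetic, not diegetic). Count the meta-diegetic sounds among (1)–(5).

Sound (1): Teodor's thought-voice: a private mental sound no other character can hear, so meta-diegetic.
(2) an in-world source (a clock); characters could hear it → diegetic.
(3) Teodor is producing the music live, in the story world → diegetic.
Sound (4): remembered music, private to Teodor — Fionn is oblivious because it isn't in the room, so meta-diegetic.
Sound (5): Teodor alone 'hears' it — an imagined sound, not present in the space, so meta-diegetic.
So 3 of the 5 are meta-diegetic: (1), (4), (5).

3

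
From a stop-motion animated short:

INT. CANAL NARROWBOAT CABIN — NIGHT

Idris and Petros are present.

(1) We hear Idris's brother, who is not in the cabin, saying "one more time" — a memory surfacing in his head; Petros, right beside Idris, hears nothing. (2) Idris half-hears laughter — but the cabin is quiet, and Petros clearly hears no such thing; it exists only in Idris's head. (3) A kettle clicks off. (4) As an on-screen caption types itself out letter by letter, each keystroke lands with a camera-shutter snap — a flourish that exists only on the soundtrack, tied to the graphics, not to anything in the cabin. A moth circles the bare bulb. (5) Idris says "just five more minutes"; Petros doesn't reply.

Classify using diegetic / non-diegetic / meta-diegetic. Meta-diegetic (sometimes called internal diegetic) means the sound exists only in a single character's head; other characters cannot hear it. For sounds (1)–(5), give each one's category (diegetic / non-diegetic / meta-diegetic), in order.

meta-diegetic, meta-diegetic, diegetic, non-diegetic, diegetic

(1) is meta-diegetic: the voice is a memory playing only inside Idris's mind; Petros can't hear it.
(2) is meta-diegetic: Idris alone 'hears' it — an imagined sound, not present in the space.
(3) is diegetic: a kettle is a real object/event in the scene's world.
(4) sound married to a title/caption — outside the diegesis by definition → non-diegetic.
(5) is diegetic: on-screen dialogue — Idris speaks and Petros is there to hear.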